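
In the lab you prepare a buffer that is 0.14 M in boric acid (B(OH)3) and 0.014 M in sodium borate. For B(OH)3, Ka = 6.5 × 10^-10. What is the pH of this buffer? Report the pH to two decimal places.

pH = 8.19

pKa = −log(6.5 × 10^-10) = 9.187
Henderson–Hasselbalch: pH = pKa + log([B(OH)4-]/[B(OH)3]) = 9.187 + log(0.014/0.14)
pH = 9.187 + (-1.000) = 8.19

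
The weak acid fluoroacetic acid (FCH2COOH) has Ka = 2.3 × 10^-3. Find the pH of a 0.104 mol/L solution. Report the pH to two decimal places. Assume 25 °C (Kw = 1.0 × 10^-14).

pH = 1.84

FCH2COOH ⇌ FCH2COO- + H+
Ka = x²/(0.104 − x) = 2.3 × 10^-3
x is not negligible relative to C₀; solve x² + 0.0023·x − 0.000239 = 0.
x = [−0.0023 + √(0.0023² + 0.000957)]/2 = 1.44 × 10^-2 M
pH = −log(1.44 × 10^-2) = 1.84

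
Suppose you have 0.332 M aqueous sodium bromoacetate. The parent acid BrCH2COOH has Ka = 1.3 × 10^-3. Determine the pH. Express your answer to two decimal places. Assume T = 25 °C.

BrCH2COO- is the conjugate base of the weak acid BrCH2COOH.
Kb = Kw/Ka = 1.0×10^-14 / 1.3 × 10^-3 = 7.69 × 10^-12
Kb = [OH-]²/(0.332 − [OH-]) = 7.69 × 10^-12
Since Kb ≪ C₀, [OH-] ≈ √(Kb·C₀) = 1.60 × 10^-6 M.
([OH-]/C₀ = 0.00048% < 5%, so the approximation holds.)
pOH = 5.80, so pH = 14.00 − pOH = 8.20

pH = 8.20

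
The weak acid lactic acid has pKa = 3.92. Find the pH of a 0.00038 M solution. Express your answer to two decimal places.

pH = 3.79

CH3CH(OH)COOH ⇌ CH3CH(OH)COO- + H+
Ka = 10^(−3.92) = 1.20 × 10^-4
Ka = [H+]²/(0.00038 − [H+]) = 1.20 × 10^-4
Here C₀/Ka ≈ 3.17, so the small-[H+] approximation fails. Use the quadratic:
[H+] = [−0.00012 + √(0.00012² + 1.82e-07)]/2 = 1.62 × 10^-4 M
pH = −log[H+] = −log(1.62 × 10^-4) = 3.79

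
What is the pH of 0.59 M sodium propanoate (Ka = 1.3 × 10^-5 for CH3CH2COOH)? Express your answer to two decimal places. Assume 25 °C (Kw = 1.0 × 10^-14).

pH = 9.33

CH3CH2COO- is the conjugate base of the weak acid CH3CH2COOH.
Kb = Kw/Ka = 1.0×10^-14 / 1.3 × 10^-5 = 7.69 × 10^-10
Kb = [OH-]²/(0.59 − [OH-]) = 7.69 × 10^-10
Assume [OH-] ≪ 0.59: [OH-] ≈ √(7.69 × 10^-10 × 0.59) = 2.13 × 10^-5 M
pOH = −log(2.13 × 10^-5) = 4.67; pH = 14.00 − 4.67 = 9.33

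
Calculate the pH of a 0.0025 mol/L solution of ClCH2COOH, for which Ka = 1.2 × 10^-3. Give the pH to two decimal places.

ClCH2COOH ⇌ ClCH2COO- + H+
From the ICE table, Ka = [H+]²/(0.0025 − [H+]) = 1.2 × 10^-3.
The 5% rule fails; solving [H+]² + Ka·[H+] − Ka·C₀ = 0 exactly:
[H+] = (−Ka + √(Ka² + 4·Ka·C₀))/2 = 1.23 × 10^-3 M
pH = −log[H+] = −log(1.23 × 10^-3) = 2.91

pH = 2.91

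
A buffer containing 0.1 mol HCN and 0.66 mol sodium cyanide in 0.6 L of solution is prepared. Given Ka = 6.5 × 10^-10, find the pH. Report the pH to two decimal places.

pH = 10.01

pKa = −log(6.5 × 10^-10) = 9.187
Henderson–Hasselbalch: pH = pKa + log([CN-]/[HCN]) = 9.187 + log(0.66/0.1)
pH = 9.187 + (+0.820) = 10.01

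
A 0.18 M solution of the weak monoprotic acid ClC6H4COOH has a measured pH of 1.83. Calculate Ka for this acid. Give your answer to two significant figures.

[H+] = 10^(-1.83) = 1.48 × 10^-2 M
At equilibrium [HA] = 0.18 − 1.48 × 10^-2 = 1.65 × 10^-1 M
Ka = [H+][A-]/[HA] = (1.48 × 10^-2)² / 1.65 × 10^-1 = 1.3 × 10^-3

Ka = 1.3 × 10^-3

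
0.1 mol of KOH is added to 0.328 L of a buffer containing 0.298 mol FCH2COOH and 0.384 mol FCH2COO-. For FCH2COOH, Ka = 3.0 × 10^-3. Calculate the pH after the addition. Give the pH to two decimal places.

pH = 2.91

After neutralization: n(FCH2COOH) = 0.198 mol, n(FCH2COO-) = 0.484 mol.
pKa = −log(3.0 × 10^-3) = 2.523
pH = pKa + log([A⁻]/[HA]) = 2.523 + log(0.484/0.198) = 2.523 +0.388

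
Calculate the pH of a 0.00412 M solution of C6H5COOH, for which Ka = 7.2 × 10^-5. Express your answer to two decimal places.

pH = 3.29

C6H5COOH ⇌ C6H5COO- + H+
From the ICE table, Ka = [H+]²/(0.00412 − [H+]) = 7.2 × 10^-5.
[H+] is not negligible relative to C₀; solve [H+]² + 7.2e-05·[H+] − 2.97e-07 = 0.
[H+] = [−7.2e-05 + √(7.2e-05² + 1.19e-06)]/2 = 5.10 × 10^-4 M
pH = −log[H+] = −log(5.10 × 10^-4) = 3.29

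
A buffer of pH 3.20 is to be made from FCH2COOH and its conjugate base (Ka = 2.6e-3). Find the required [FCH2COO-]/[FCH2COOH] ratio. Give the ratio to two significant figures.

pKa = -log(2.6 × 10^-3) = 2.585
pH = pKa + log(r) ⇒ log(r) = 3.20 − 2.585 = +0.615
r = [FCH2COO-]/[FCH2COOH] = 10^(+0.615) = 4.12

ratio = 4.1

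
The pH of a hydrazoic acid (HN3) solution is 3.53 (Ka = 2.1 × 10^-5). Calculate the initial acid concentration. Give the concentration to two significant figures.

C₀ = 4.4 × 10^-3 M

[H+] = 10^(-3.53) = 2.95 × 10^-4 M = x
Ka = x²/(C₀ − x) ⇒ C₀ = x + x²/Ka
C₀ = 2.95 × 10^-4 + (2.95 × 10^-4)²/(2.1 × 10^-5) = 4.44 × 10^-3 M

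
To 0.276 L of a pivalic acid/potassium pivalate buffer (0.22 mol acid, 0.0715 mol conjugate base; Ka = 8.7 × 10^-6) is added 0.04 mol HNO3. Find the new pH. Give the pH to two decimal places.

pH = 4.14

After neutralization: n((CH3)3CCOOH) = 0.26 mol, n((CH3)3CCOO-) = 0.0315 mol.
pKa = −log(8.7 × 10^-6) = 5.060
Henderson–Hasselbalch with mole ratio 0.0315/0.26: pH = 5.060 + (-0.917)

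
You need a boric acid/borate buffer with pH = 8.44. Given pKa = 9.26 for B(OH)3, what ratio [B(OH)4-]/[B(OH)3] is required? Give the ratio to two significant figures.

ratio = 0.15

pH = pKa + log(r) ⇒ log(r) = 8.44 − 9.26 = -0.82
r = [B(OH)4-]/[B(OH)3] = 10^(-0.82) = 0.151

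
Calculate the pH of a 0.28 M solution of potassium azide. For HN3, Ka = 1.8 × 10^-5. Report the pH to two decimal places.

N3- is the conjugate base of the weak acid HN3.
Kb = Kw/Ka = 1.0×10^-14 / 1.8 × 10^-5 = 5.56 × 10^-10
From the ICE table, Kb = [OH-]²/(0.28 − [OH-]) = 5.56 × 10^-10.
Neglecting [OH-] in the denominator: [OH-] = √(5.56 × 10^-10 × 0.28) = 1.25 × 10^-5 M
([OH-]/C₀ = 0.0045% < 5%, so the approximation holds.)
pOH = −log(1.25 × 10^-5) = 4.90; pH = 14.00 − 4.90 = 9.10

pH = 9.10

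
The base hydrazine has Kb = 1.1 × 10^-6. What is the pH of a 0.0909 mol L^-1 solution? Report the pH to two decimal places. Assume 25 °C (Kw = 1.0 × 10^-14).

N2H4 + H2O ⇌ N2H5+ + OH-
From the ICE table, Kb = [OH-]²/(0.0909 − [OH-]) = 1.1 × 10^-6.
Since Kb ≪ C₀, [OH-] ≈ √(Kb·C₀) = 3.16 × 10^-4 M.
([OH-]/C₀ = 0.35% < 5%, so the approximation holds.)
pOH = −log(3.16 × 10^-4) = 3.50; pH = 14.00 − 3.50 = 10.50

pH = 10.50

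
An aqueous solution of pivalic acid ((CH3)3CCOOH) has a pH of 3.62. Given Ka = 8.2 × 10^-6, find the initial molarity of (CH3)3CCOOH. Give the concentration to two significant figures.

C₀ = 7.3 × 10^-3 M

[H+] = 10^(-3.62) = 2.40 × 10^-4 M = x
Ka = x²/(C₀ − x) ⇒ C₀ = x + x²/Ka
C₀ = 2.40 × 10^-4 + (2.40 × 10^-4)²/(8.2 × 10^-6) = 7.26 × 10^-3 M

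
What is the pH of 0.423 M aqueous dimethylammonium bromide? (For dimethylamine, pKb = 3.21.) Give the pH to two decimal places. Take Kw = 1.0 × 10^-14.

(CH3)2NH2+ is the conjugate acid of the weak base (CH3)2NH.
Kb = 10^(−3.21) = 6.17 × 10^-4
Ka = Kw/Kb = 1.0×10^-14 / 6.17 × 10^-4 = 1.62 × 10^-11
Let x = [H+] at equilibrium. Ka = x²/(0.423 − x).
Since Ka ≪ C₀, x ≈ √(Ka·C₀) = 2.62 × 10^-6 M.
(x/C₀ = 0.00062% < 5%, so the approximation holds.)
pH = −log(2.62 × 10^-6) = 5.58

pH = 5.58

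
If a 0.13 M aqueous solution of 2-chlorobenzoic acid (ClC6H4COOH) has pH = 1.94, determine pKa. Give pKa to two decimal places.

pKa = 2.95

[H+] = 10^(-1.94) = 1.15 × 10^-2 M
At equilibrium [HA] = 0.13 − 1.15 × 10^-2 = 1.19 × 10^-1 M
Ka = [H+][A-]/[HA] = (1.15 × 10^-2)² / 1.19 × 10^-1 = 1.11 × 10^-3
pKa = -log(1.11 × 10^-3) = 2.95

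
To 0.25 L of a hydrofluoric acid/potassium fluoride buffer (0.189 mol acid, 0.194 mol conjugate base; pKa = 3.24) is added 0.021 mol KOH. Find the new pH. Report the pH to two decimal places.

pH = 3.35

After neutralization: n(HF) = 0.168 mol, n(F-) = 0.215 mol.
pH = pKa + log(n_F-/n_HF) = 3.24 + log(0.215/0.168) = 3.24 + (+0.107)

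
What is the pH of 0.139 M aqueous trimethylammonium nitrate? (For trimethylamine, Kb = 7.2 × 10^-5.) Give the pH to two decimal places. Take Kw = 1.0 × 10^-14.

pH = 5.36

(CH3)3NH+ is the conjugate acid of the weak base (CH3)3N.
Ka = Kw/Kb = 1.0×10^-14 / 7.2 × 10^-5 = 1.39 × 10^-10
From the ICE table, Ka = x²/(0.139 − x) = 1.39 × 10^-10.
Since Ka ≪ C₀, x ≈ √(Ka·C₀) = 4.40 × 10^-6 M.
pH = −log[H+] = −log(4.40 × 10^-6) = 5.36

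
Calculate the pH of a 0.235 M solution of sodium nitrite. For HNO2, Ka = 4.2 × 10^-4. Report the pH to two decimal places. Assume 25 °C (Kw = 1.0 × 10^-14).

pH = 8.37

NO2- is the conjugate base of the weak acid HNO2.
Kb = Kw/Ka = 1.0×10^-14 / 4.2 × 10^-4 = 2.38 × 10^-11
Kb = x²/(0.235 − x) = 2.38 × 10^-11
Assume x ≪ 0.235: x ≈ √(2.38 × 10^-11 × 0.235) = 2.36 × 10^-6 M
Check: 0.001% ionized — well under 5%, approximation valid.
pOH = 5.63, so pH = 14.00 − pOH = 8.37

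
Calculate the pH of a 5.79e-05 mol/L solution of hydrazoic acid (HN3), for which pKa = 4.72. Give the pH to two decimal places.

pH = 4.60

HN3 ⇌ N3- + H+
Ka = 10^(−4.72) = 1.91 × 10^-5
Ka = [H+]²/(5.79e-05 − [H+]) = 1.91 × 10^-5
The 5% rule fails; solving [H+]² + Ka·[H+] − Ka·C₀ = 0 exactly:
[H+] = (−Ka + √(Ka² + 4·Ka·C₀))/2 = 2.50 × 10^-5 M
pH = −log[H+] = −log(2.50 × 10^-5) = 4.60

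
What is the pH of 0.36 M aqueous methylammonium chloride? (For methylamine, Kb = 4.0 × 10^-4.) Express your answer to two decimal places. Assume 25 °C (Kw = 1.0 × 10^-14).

CH3NH3+ is the conjugate acid of the weak base CH3NH2.
Ka = Kw/Kb = 1.0×10^-14 / 4.0 × 10^-4 = 2.50 × 10^-11
Ka = [H+]²/(0.36 − [H+]) = 2.50 × 10^-11
Neglecting [H+] in the denominator: [H+] = √(2.50 × 10^-11 × 0.36) = 3.00 × 10^-6 M
([H+]/C₀ = 0.00083% < 5%, so the approximation holds.)
pH = −log[H+] = −log(3.00 × 10^-6) = 5.52

pH = 5.52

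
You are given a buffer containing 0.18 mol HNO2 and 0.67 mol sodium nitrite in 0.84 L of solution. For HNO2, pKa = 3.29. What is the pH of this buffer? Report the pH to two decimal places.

pH = pKa + log([A⁻]/[HA]) = 3.29 + log(0.67/0.18)
pH = 3.29 + (+0.571) = 3.86

pH = 3.86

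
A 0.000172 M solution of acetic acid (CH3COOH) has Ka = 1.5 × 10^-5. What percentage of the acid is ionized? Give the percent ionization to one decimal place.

CH3COOH ⇌ CH3COO- + H+; let x = [H+] at equilibrium.
Solve x² + 1.5e-05x − 2.58e-09 = 0 → x = 4.38 × 10^-5 M
% ionization = x/C₀ × 100% = 4.38 × 10^-5/0.000172 × 100% = 25.5%

25.5%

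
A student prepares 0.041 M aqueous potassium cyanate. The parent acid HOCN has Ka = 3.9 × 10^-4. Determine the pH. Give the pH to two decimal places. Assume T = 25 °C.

pH = 8.01

OCN- is the conjugate base of the weak acid HOCN.
Kb = Kw/Ka = 1.0×10^-14 / 3.9 × 10^-4 = 2.56 × 10^-11
From the ICE table, Kb = x²/(0.041 − x) = 2.56 × 10^-11.
Neglecting x in the denominator: x = √(2.56 × 10^-11 × 0.041) = 1.02 × 10^-6 M
pOH = −log(1.02 × 10^-6) = 5.99; pH = 14.00 − 5.99 = 8.01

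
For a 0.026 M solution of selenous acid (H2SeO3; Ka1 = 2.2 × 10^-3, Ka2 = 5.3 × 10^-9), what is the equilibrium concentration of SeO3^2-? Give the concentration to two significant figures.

First ionization gives [H+] ≈ [HSeO3-] = 6.54 × 10^-3 M.
Second step: Ka2 = [H+][SeO3^2-]/[HSeO3-] ≈ [SeO3^2-] (since [H+] ≈ [HSeO3-]).
So [SeO3^2-] ≈ Ka2.

5.3 × 10^-9 M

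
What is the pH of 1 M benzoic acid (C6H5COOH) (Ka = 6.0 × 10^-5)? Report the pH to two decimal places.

C6H5COOH ⇌ C6H5COO- + H+
From the ICE table, Ka = [H+]²/(1 − [H+]) = 6.0 × 10^-5.
Since Ka ≪ C₀, [H+] ≈ √(Ka·C₀) = 7.75 × 10^-3 M.
([H+]/C₀ = 0.77% < 5%, so the approximation holds.)
pH = −log(7.75 × 10^-3) = 2.11

pH = 2.11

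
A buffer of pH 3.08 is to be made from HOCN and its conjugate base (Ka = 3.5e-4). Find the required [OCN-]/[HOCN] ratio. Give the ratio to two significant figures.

ratio = 0.42

pKa = -log(3.5 × 10^-4) = 3.456
pH = pKa + log(r) ⇒ log(r) = 3.08 − 3.456 = -0.376
r = [OCN-]/[HOCN] = 10^(-0.376) = 0.421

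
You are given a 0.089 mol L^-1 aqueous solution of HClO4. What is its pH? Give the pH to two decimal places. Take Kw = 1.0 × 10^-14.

HClO4 is a strong acid and dissociates completely, so [H+] = 0.089 M.
pH = -log(0.089) = 1.05

pH = 1.05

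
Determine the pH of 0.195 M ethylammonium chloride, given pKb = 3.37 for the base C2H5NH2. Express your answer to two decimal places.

C2H5NH3+ is the conjugate acid of the weak base C2H5NH2.
Kb = 10^(−3.37) = 4.27 × 10^-4
Ka = Kw/Kb = 1.0×10^-14 / 4.27 × 10^-4 = 2.34 × 10^-11
Ka = x²/(0.195 − x) = 2.34 × 10^-11
Assume x ≪ 0.195: x ≈ √(2.34 × 10^-11 × 0.195) = 2.14 × 10^-6 M
(x/C₀ = 0.0011% < 5%, so the approximation holds.)
pH = −log[H+] = −log(2.14 × 10^-6) = 5.67

pH = 5.67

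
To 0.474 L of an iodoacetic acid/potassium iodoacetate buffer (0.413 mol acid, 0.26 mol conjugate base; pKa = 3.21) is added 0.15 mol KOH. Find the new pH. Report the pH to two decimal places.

pH = 3.40

After neutralization: n(ICH2COOH) = 0.263 mol, n(ICH2COO-) = 0.41 mol.
pH = pKa + log(n_ICH2COO-/n_ICH2COOH) = 3.21 + log(0.41/0.263) = 3.21 + (+0.193)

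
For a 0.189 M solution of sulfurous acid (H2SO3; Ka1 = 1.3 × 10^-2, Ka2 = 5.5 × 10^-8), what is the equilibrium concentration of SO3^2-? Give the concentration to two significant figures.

First ionization gives [H+] ≈ [HSO3-] = 4.35 × 10^-2 M.
Second step: Ka2 = [H+][SO3^2-]/[HSO3-] ≈ [SO3^2-] (since [H+] ≈ [HSO3-]).
So [SO3^2-] ≈ Ka2.

5.5 × 10^-8 M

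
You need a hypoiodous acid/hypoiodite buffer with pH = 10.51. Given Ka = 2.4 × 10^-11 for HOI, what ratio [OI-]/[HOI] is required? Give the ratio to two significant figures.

pKa = -log(2.4 × 10^-11) = 10.620
pH = pKa + log(r) ⇒ log(r) = 10.51 − 10.620 = -0.110
r = [OI-]/[HOI] = 10^(-0.110) = 0.776

ratio = 0.78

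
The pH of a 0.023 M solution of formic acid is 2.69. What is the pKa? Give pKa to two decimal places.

[H+] = 10^(-2.69) = 2.04 × 10^-3 M
At equilibrium [HA] = 0.023 − 2.04 × 10^-3 = 2.10 × 10^-2 M
Ka = [H+][A-]/[HA] = (2.04 × 10^-3)² / 2.10 × 10^-2 = 1.98 × 10^-4
pKa = -log(1.98 × 10^-4) = 3.70

pKa = 3.70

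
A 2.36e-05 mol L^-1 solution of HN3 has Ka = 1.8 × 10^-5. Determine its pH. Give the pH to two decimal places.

HN3 ⇌ N3- + H+
From the ICE table, Ka = [H+]²/(2.36e-05 − [H+]) = 1.8 × 10^-5.
[H+] is not negligible relative to C₀; solve [H+]² + 1.8e-05·[H+] − 4.25e-10 = 0.
[H+] = [−1.8e-05 + √(1.8e-05² + 1.7e-09)]/2 = 1.35 × 10^-5 M
pH = −log[H+] = −log(1.35 × 10^-5) = 4.87

pH = 4.87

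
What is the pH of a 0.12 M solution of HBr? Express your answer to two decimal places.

HBr is a strong acid and dissociates completely, so [H+] = 0.12 M.
pH = -log(0.12) = 0.92

pH = 0.92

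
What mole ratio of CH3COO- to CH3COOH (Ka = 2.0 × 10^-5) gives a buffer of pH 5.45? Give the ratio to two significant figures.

ratio = 5.6

pKa = -log(2.0 × 10^-5) = 4.699
pH = pKa + log(r) ⇒ log(r) = 5.45 − 4.699 = +0.751
r = [CH3COO-]/[CH3COOH] = 10^(+0.751) = 5.64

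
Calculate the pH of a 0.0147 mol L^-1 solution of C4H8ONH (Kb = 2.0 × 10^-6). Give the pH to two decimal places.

pH = 10.23

C4H8ONH + H2O ⇌ C4H8ONH2+ + OH-
From the ICE table, Kb = x²/(0.0147 − x) = 2.0 × 10^-6.
Since Kb ≪ C₀, x ≈ √(Kb·C₀) = 1.71 × 10^-4 M.
pOH = 3.77, so pH = 14.00 − pOH = 10.23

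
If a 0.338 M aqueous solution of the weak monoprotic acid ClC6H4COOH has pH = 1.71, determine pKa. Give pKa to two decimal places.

pKa = 2.92

[H+] = 10^(-1.71) = 1.95 × 10^-2 M
At equilibrium [HA] = 0.338 − 1.95 × 10^-2 = 3.19 × 10^-1 M
Ka = [H+][A-]/[HA] = (1.95 × 10^-2)² / 3.19 × 10^-1 = 1.19 × 10^-3
pKa = -log(1.19 × 10^-3) = 2.92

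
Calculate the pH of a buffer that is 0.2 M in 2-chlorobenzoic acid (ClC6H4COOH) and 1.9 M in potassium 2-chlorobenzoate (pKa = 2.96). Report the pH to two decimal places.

Using pH = pKa + log([base]/[acid]) with [base]/[acid] = 1.9/0.2:
pH = 2.96 + (+0.978) = 3.94

pH = 3.94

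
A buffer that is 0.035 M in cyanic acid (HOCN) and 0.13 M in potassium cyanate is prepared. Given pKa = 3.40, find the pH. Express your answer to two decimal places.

pH = 3.97

Using pH = pKa + log([base]/[acid]) with [base]/[acid] = 0.13/0.035:
pH = 3.40 + (+0.570) = 3.97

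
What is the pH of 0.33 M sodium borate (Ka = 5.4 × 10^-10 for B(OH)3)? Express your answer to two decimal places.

pH = 11.39

B(OH)4- is the conjugate base of the weak acid B(OH)3.
Kb = Kw/Ka = 1.0×10^-14 / 5.4 × 10^-10 = 1.85 × 10^-5
Kb = x²/(0.33 − x) = 1.85 × 10^-5
Since Kb ≪ C₀, x ≈ √(Kb·C₀) = 2.47 × 10^-3 M.
pOH = 2.61, so pH = 14.00 − pOH = 11.39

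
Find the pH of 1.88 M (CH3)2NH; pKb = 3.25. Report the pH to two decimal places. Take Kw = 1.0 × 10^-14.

pH = 12.51

(CH3)2NH + H2O ⇌ (CH3)2NH2+ + OH-
Kb = 10^(−3.25) = 5.62 × 10^-4
Kb = x²/(1.88 − x) = 5.62 × 10^-4
Neglecting x in the denominator: x = √(5.62 × 10^-4 × 1.88) = 3.25 × 10^-2 M
Check: 1.7% ionized — well under 5%, approximation valid.
pOH = 1.49, so pH = 14.00 − pOH = 12.51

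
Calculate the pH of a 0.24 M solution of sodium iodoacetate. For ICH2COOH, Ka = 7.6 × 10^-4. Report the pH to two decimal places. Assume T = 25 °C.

pH = 8.25

ICH2COO- is the conjugate base of the weak acid ICH2COOH.
Kb = Kw/Ka = 1.0×10^-14 / 7.6 × 10^-4 = 1.32 × 10^-11
Kb = [OH-]²/(0.24 − [OH-]) = 1.32 × 10^-11
Neglecting [OH-] in the denominator: [OH-] = √(1.32 × 10^-11 × 0.24) = 1.78 × 10^-6 M
pOH = 5.75, so pH = 14.00 − pOH = 8.25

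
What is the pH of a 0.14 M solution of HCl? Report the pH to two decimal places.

HCl is a strong acid and dissociates completely, so [H+] = 0.14 M.
pH = -log(0.14) = 0.85

pH = 0.85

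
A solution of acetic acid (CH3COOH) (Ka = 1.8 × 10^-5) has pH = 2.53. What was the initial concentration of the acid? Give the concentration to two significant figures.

C₀ = 4.9 × 10^-1 M

[H+] = 10^(-2.53) = 2.95 × 10^-3 M = x
Ka = x²/(C₀ − x) ⇒ C₀ = x + x²/Ka
C₀ = 2.95 × 10^-3 + (2.95 × 10^-3)²/(1.8 × 10^-5) = 4.86 × 10^-1 M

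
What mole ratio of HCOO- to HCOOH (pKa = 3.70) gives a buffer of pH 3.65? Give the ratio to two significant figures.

pH = pKa + log(r) ⇒ log(r) = 3.65 − 3.70 = -0.05
r = [HCOO-]/[HCOOH] = 10^(-0.05) = 0.891

ratio = 0.89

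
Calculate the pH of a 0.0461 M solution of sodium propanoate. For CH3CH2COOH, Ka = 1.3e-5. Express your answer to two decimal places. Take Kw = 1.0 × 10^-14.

pH = 8.77

CH3CH2COO- is the conjugate base of the weak acid CH3CH2COOH.
Kb = Kw/Ka = 1.0×10^-14 / 1.3 × 10^-5 = 7.69 × 10^-10
Kb = [OH-]²/(0.0461 − [OH-]) = 7.69 × 10^-10
Neglecting [OH-] in the denominator: [OH-] = √(7.69 × 10^-10 × 0.0461) = 5.95 × 10^-6 M
Check: 0.013% ionized — well under 5%, approximation valid.
pOH = −log(5.95 × 10^-6) = 5.23; pH = 14.00 − 5.23 = 8.77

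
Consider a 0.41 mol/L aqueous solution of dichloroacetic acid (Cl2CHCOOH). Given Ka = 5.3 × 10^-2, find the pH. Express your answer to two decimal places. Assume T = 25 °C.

pH = 0.91

Cl2CHCOOH ⇌ Cl2CHCOO- + H+
Ka = [H+]²/(0.41 − [H+]) = 5.3 × 10^-2
Here C₀/Ka ≈ 7.74, so the small-[H+] approximation fails. Use the quadratic:
[H+] = (−Ka + √(Ka² + 4·Ka·C₀))/2 = 1.23 × 10^-1 M
pH = −log[H+] = −log(1.23 × 10^-1) = 0.91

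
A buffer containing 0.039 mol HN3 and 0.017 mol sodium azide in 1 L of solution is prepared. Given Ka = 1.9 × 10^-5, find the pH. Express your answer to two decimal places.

pKa = −log(1.9 × 10^-5) = 4.721
Using pH = pKa + log([base]/[acid]) with [base]/[acid] = 0.017/0.039:
pH = 4.721 + (-0.361) = 4.36

pH = 4.36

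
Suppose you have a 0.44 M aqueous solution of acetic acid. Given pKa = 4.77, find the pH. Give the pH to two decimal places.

CH3COOH ⇌ CH3COO- + H+
Ka = 10^(−4.77) = 1.70 × 10^-5
Ka = x²/(0.44 − x) = 1.70 × 10^-5
Since Ka ≪ C₀, x ≈ √(Ka·C₀) = 2.73 × 10^-3 M.
Check: 0.62% ionized — well under 5%, approximation valid.
pH = −log(2.73 × 10^-3) = 2.56

pH = 2.56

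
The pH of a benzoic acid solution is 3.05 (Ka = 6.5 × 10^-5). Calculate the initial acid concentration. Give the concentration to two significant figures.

[H+] = 10^(-3.05) = 8.91 × 10^-4 M = x
Ka = x²/(C₀ − x) ⇒ C₀ = x + x²/Ka
C₀ = 8.91 × 10^-4 + (8.91 × 10^-4)²/(6.5 × 10^-5) = 1.31 × 10^-2 M

C₀ = 1.3 × 10^-2 M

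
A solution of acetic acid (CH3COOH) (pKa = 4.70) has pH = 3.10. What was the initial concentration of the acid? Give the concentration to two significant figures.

C₀ = 3.2 × 10^-2 M

[H+] = 10^(-3.10) = 7.94 × 10^-4 M = x
Ka = 10^(−4.70) = 2.00 × 10^-5
Ka = x²/(C₀ − x) ⇒ C₀ = x + x²/Ka
C₀ = 7.94 × 10^-4 + (7.94 × 10^-4)²/(2.00 × 10^-5) = 3.23 × 10^-2 M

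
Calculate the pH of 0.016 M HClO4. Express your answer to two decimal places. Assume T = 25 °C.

pH = 1.80

HClO4 is a strong acid and dissociates completely, so [H+] = 0.016 M.
pH = -log(0.016) = 1.80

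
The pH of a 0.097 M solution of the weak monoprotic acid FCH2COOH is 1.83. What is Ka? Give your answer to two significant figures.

Ka = 2.7 × 10^-3

[H+] = 10^(-1.83) = 1.48 × 10^-2 M
At equilibrium [HA] = 0.097 − 1.48 × 10^-2 = 8.22 × 10^-2 M
Ka = [H+][A-]/[HA] = (1.48 × 10^-2)² / 8.22 × 10^-2 = 2.7 × 10^-3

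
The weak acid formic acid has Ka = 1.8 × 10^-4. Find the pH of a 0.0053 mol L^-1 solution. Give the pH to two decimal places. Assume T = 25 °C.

HCOOH ⇌ HCOO- + H+
Ka = [H+]²/(0.0053 − [H+]) = 1.8 × 10^-4
[H+] is not negligible relative to C₀; solve [H+]² + 0.00018·[H+] − 9.54e-07 = 0.
[H+] = [−0.00018 + √(0.00018² + 3.82e-06)]/2 = 8.91 × 10^-4 M
pH = −log[H+] = −log(8.91 × 10^-4) = 3.05

pH = 3.05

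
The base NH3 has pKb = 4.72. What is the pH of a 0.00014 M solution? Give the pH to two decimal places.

pH = 9.63

NH3 + H2O ⇌ NH4+ + OH-
Kb = 10^(−4.72) = 1.91 × 10^-5
Kb = [OH-]²/(0.00014 − [OH-]) = 1.91 × 10^-5
The 5% rule fails; solving [OH-]² + Kb·[OH-] − Kb·C₀ = 0 exactly:
[OH-] = (−Kb + √(Kb² + 4·Kb·C₀))/2 = 4.30 × 10^-5 M
pOH = −log(4.30 × 10^-5) = 4.37; pH = 14.00 − 4.37 = 9.63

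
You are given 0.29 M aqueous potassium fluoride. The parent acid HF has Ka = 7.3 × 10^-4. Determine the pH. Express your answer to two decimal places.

F- is the conjugate base of the weak acid HF.
Kb = Kw/Ka = 1.0×10^-14 / 7.3 × 10^-4 = 1.37 × 10^-11
From the ICE table, Kb = [OH-]²/(0.29 − [OH-]) = 1.37 × 10^-11.
Neglecting [OH-] in the denominator: [OH-] = √(1.37 × 10^-11 × 0.29) = 1.99 × 10^-6 M
([OH-]/C₀ = 0.00069% < 5%, so the approximation holds.)
pOH = 5.70, so pH = 14.00 − pOH = 8.30

pH = 8.30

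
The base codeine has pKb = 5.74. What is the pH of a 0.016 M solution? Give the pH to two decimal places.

pH = 10.23

C18H21NO3 + H2O ⇌ C18H22NO3+ + OH-
Kb = 10^(−5.74) = 1.82 × 10^-6
From the ICE table, Kb = [OH-]²/(0.016 − [OH-]) = 1.82 × 10^-6.
Since Kb ≪ C₀, [OH-] ≈ √(Kb·C₀) = 1.71 × 10^-4 M.
pOH = 3.77, so pH = 14.00 − pOH = 10.23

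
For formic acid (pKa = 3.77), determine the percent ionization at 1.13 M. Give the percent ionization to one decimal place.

1.2%

HCOOH ⇌ HCOO- + H+; let x = [H+] at equilibrium.
Ka = 10^(−3.77) = 1.70 × 10^-4
x ≈ √(Ka·C₀) = √(1.70 × 10^-4 × 1.13) = 1.39 × 10^-2 M
Fraction ionized = 1.39 × 10^-2 / 1.13 = 0.0123 → 1.2%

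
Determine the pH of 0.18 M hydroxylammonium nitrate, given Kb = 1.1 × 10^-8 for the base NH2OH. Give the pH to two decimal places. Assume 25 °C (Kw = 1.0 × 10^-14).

NH3OH+ is the conjugate acid of the weak base NH2OH.
Ka = Kw/Kb = 1.0×10^-14 / 1.1 × 10^-8 = 9.09 × 10^-7
Ka = [H+]²/(0.18 − [H+]) = 9.09 × 10^-7
Neglecting [H+] in the denominator: [H+] = √(9.09 × 10^-7 × 0.18) = 4.04 × 10^-4 M
([H+]/C₀ = 0.22% < 5%, so the approximation holds.)
pH = −log[H+] = −log(4.04 × 10^-4) = 3.39

pH = 3.39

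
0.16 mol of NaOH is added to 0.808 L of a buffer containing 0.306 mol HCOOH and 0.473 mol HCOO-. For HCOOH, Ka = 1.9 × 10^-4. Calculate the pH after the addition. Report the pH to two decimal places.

pH = 4.36

OH- converts HCOOH to HCOO-: HCOOH → 0.146 mol, HCOO- → 0.633 mol.
pKa = −log(1.9 × 10^-4) = 3.721
pH = pKa + log(n_HCOO-/n_HCOOH) = 3.721 + log(0.633/0.146) = 3.721 + (+0.637)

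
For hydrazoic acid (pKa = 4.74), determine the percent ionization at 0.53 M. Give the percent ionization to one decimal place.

HN3 ⇌ N3- + H+; let x = [H+] at equilibrium.
Ka = 10^(−4.74) = 1.82 × 10^-5
x ≈ √(Ka·C₀) = √(1.82 × 10^-5 × 0.53) = 3.11 × 10^-3 M
% ionization = x/C₀ × 100% = 3.11 × 10^-3/0.53 × 100% = 0.6%

0.6%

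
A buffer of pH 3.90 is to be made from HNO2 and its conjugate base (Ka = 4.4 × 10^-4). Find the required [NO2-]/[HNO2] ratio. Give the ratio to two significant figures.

ratio = 3.5

pKa = -log(4.4 × 10^-4) = 3.357
pH = pKa + log(r) ⇒ log(r) = 3.90 − 3.357 = +0.543
r = [NO2-]/[HNO2] = 10^(+0.543) = 3.49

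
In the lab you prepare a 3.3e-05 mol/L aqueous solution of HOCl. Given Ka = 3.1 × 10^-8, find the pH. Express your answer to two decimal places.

HOCl ⇌ OCl- + H+
From the ICE table, Ka = [H+]²/(3.3e-05 − [H+]) = 3.1 × 10^-8.
Assume [H+] ≪ 3.3e-05: [H+] ≈ √(3.1 × 10^-8 × 3.3e-05) = 1.01 × 10^-6 M
([H+]/C₀ = 3.1% < 5%, so the approximation holds.)
pH = −log(1.01 × 10^-6) = 6.00

pH = 6.00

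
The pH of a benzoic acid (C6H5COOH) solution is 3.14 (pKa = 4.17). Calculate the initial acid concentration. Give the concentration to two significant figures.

[H+] = 10^(-3.14) = 7.24 × 10^-4 M = x
Ka = 10^(−4.17) = 6.76 × 10^-5
Ka = x²/(C₀ − x) ⇒ C₀ = x + x²/Ka
C₀ = 7.24 × 10^-4 + (7.24 × 10^-4)²/(6.76 × 10^-5) = 8.48 × 10^-3 M

C₀ = 8.5 × 10^-3 M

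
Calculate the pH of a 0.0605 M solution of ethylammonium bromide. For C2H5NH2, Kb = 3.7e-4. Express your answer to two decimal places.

pH = 5.89

C2H5NH3+ is the conjugate acid of the weak base C2H5NH2.
Ka = Kw/Kb = 1.0×10^-14 / 3.7 × 10^-4 = 2.70 × 10^-11
From the ICE table, Ka = x²/(0.0605 − x) = 2.70 × 10^-11.
Since Ka ≪ C₀, x ≈ √(Ka·C₀) = 1.28 × 10^-6 M.
Check: 0.0021% ionized — well under 5%, approximation valid.
pH = −log[H+] = −log(1.28 × 10^-6) = 5.89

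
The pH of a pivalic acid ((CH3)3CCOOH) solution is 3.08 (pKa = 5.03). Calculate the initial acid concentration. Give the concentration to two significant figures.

[H+] = 10^(-3.08) = 8.32 × 10^-4 M = x
Ka = 10^(−5.03) = 9.33 × 10^-6
Ka = x²/(C₀ − x) ⇒ C₀ = x + x²/Ka
C₀ = 8.32 × 10^-4 + (8.32 × 10^-4)²/(9.33 × 10^-6) = 7.50 × 10^-2 M

C₀ = 7.5 × 10^-2 M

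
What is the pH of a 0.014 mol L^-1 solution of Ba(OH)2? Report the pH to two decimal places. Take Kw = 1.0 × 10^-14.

pH = 12.45

Ba(OH)2 is a strong base (each formula unit releases 2 OH-); [OH-] = 0.028 M.
pOH = -log(0.028) = 1.55
pH = 14.00 - 1.55 = 12.45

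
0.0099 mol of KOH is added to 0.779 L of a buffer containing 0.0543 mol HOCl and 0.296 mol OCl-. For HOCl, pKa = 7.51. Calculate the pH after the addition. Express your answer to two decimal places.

pH = 8.35

OH- converts HOCl to OCl-: HOCl → 0.0444 mol, OCl- → 0.306 mol.
pH = pKa + log(n_OCl-/n_HOCl) = 7.51 + log(0.306/0.0444) = 7.51 + (+0.838)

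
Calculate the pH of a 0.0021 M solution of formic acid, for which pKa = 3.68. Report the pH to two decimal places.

HCOOH ⇌ HCOO- + H+
Ka = 10^(−3.68) = 2.09 × 10^-4
From the ICE table, Ka = x²/(0.0021 − x) = 2.09 × 10^-4.
The 5% rule fails; solving x² + Ka·x − Ka·C₀ = 0 exactly:
x = (−Ka + √(Ka² + 4·Ka·C₀))/2 = 5.66 × 10^-4 M
pH = −log(5.66 × 10^-4) = 3.25

pH = 3.25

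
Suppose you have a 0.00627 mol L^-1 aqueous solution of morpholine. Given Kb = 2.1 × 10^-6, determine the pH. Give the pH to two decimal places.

C4H8ONH + H2O ⇌ C4H8ONH2+ + OH-
From the ICE table, Kb = [OH-]²/(0.00627 − [OH-]) = 2.1 × 10^-6.
Neglecting [OH-] in the denominator: [OH-] = √(2.1 × 10^-6 × 0.00627) = 1.15 × 10^-4 M
pOH = −log(1.15 × 10^-4) = 3.94; pH = 14.00 − 3.94 = 10.06

pH = 10.06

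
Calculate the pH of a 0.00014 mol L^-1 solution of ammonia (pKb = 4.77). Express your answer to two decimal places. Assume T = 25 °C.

pH = 9.61

NH3 + H2O ⇌ NH4+ + OH-
Kb = 10^(−4.77) = 1.70 × 10^-5
From the ICE table, Kb = [OH-]²/(0.00014 − [OH-]) = 1.70 × 10^-5.
Here C₀/Kb ≈ 8.24, so the small-[OH-] approximation fails. Use the quadratic:
[OH-] = (−Kb + √(Kb² + 4·Kb·C₀))/2 = 4.10 × 10^-5 M
pOH = 4.39, so pH = 14.00 − pOH = 9.61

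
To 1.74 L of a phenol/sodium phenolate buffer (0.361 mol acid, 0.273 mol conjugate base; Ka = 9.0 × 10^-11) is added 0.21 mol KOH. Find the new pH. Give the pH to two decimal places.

OH- converts C6H5OH to C6H5O-: C6H5OH → 0.151 mol, C6H5O- → 0.483 mol.
pKa = −log(9.0 × 10^-11) = 10.046
Henderson–Hasselbalch with mole ratio 0.483/0.151: pH = 10.046 + (+0.505)

pH = 10.55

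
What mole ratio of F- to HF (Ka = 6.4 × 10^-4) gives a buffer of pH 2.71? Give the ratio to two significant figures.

ratio = 0.33

pKa = -log(6.4 × 10^-4) = 3.194
pH = pKa + log(r) ⇒ log(r) = 2.71 − 3.194 = -0.484
r = [F-]/[HF] = 10^(-0.484) = 0.328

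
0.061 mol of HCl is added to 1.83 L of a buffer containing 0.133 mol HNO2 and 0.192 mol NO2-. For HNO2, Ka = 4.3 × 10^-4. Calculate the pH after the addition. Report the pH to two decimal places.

pH = 3.20

After neutralization: n(HNO2) = 0.194 mol, n(NO2-) = 0.131 mol.
pKa = −log(4.3 × 10^-4) = 3.367
Henderson–Hasselbalch with mole ratio 0.131/0.194: pH = 3.367 + (-0.171)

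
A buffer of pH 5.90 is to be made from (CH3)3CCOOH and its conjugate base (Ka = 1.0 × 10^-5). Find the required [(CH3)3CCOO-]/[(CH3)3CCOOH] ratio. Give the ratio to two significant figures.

pKa = -log(1.0 × 10^-5) = 5.000
pH = pKa + log(r) ⇒ log(r) = 5.90 − 5.000 = +0.900
r = [(CH3)3CCOO-]/[(CH3)3CCOOH] = 10^(+0.900) = 7.94

ratio = 7.9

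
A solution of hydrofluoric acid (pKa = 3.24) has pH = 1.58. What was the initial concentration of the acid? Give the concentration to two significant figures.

[H+] = 10^(-1.58) = 2.63 × 10^-2 M = x
Ka = 10^(−3.24) = 5.75 × 10^-4
Ka = x²/(C₀ − x) ⇒ C₀ = x + x²/Ka
C₀ = 2.63 × 10^-2 + (2.63 × 10^-2)²/(5.75 × 10^-4) = 1.23 M

C₀ = 1.2 M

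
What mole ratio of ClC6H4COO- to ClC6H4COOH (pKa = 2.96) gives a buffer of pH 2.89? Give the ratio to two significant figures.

pH = pKa + log(r) ⇒ log(r) = 2.89 − 2.96 = -0.07
r = [ClC6H4COO-]/[ClC6H4COOH] = 10^(-0.07) = 0.851

ratio = 0.85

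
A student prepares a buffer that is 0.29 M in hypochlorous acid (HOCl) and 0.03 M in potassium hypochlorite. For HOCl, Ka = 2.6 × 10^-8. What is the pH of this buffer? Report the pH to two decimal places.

pKa = −log(2.6 × 10^-8) = 7.585
pH = pKa + log([A⁻]/[HA]) = 7.585 + log(0.03/0.29)
pH = 7.585 + (-0.985) = 6.60

pH = 6.60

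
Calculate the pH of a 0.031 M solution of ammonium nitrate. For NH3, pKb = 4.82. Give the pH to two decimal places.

pH = 5.34

NH4+ is the conjugate acid of the weak base NH3.
Kb = 10^(−4.82) = 1.51 × 10^-5
Ka = Kw/Kb = 1.0×10^-14 / 1.51 × 10^-5 = 6.62 × 10^-10
From the ICE table, Ka = x²/(0.031 − x) = 6.62 × 10^-10.
Neglecting x in the denominator: x = √(6.62 × 10^-10 × 0.031) = 4.53 × 10^-6 M
Check: 0.015% ionized — well under 5%, approximation valid.
pH = −log[H+] = −log(4.53 × 10^-6) = 5.34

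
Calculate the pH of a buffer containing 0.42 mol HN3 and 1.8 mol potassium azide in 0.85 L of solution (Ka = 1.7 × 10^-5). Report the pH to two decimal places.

pH = 5.40

pKa = −log(1.7 × 10^-5) = 4.770
Henderson–Hasselbalch: pH = pKa + log([N3-]/[HN3]) = 4.770 + log(1.8/0.42)
pH = 4.770 + (+0.632) = 5.40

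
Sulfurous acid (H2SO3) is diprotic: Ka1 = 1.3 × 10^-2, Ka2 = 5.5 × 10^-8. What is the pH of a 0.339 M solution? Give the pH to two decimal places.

pH = 1.22

Since Ka1 ≫ Ka2, the first ionization dominates [H+].
Ka1 = x²/(0.339 − x) = 1.3 × 10^-2
Solving the quadratic: x = (−Ka1 + √(Ka1² + 4·Ka1·C₀))/2 = 6.02 × 10^-2 M
pH = −log(6.02 × 10^-2) = 1.22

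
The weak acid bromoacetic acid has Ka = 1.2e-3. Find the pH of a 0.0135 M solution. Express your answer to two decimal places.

pH = 2.46

BrCH2COOH ⇌ BrCH2COO- + H+
From the ICE table, Ka = [H+]²/(0.0135 − [H+]) = 1.2 × 10^-3.
Here C₀/Ka ≈ 11.2, so the small-[H+] approximation fails. Use the quadratic:
[H+] = [−0.0012 + √(0.0012² + 6.48e-05)]/2 = 3.47 × 10^-3 M
pH = −log(3.47 × 10^-3) = 2.46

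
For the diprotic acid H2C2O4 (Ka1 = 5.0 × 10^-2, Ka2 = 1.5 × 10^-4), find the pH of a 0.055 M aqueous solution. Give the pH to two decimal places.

Ka1 ≫ Ka2, so treat the first dissociation as the only significant source of H+.
Ka1 = x²/(0.055 − x) = 5.0 × 10^-2
Solving the quadratic: x = (−Ka1 + √(Ka1² + 4·Ka1·C₀))/2 = 3.31 × 10^-2 M
pH = −log(3.31 × 10^-2) = 1.48

pH = 1.48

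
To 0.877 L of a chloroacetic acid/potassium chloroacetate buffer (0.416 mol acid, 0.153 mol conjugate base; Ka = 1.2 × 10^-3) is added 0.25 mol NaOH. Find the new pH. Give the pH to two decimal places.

pH = 3.31

OH- converts ClCH2COOH to ClCH2COO-: ClCH2COOH → 0.166 mol, ClCH2COO- → 0.403 mol.
pKa = −log(1.2 × 10^-3) = 2.921
pH = pKa + log(n_ClCH2COO-/n_ClCH2COOH) = 2.921 + log(0.403/0.166) = 2.921 + (+0.385)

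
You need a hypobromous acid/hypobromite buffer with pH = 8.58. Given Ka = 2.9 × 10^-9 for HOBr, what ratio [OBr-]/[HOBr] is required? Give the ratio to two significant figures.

ratio = 1.1

pKa = -log(2.9 × 10^-9) = 8.538
pH = pKa + log(r) ⇒ log(r) = 8.58 − 8.538 = +0.042
r = [OBr-]/[HOBr] = 10^(+0.042) = 1.1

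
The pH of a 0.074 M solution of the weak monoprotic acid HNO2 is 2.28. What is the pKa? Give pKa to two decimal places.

[H+] = 10^(-2.28) = 5.25 × 10^-3 M
At equilibrium [HA] = 0.074 − 5.25 × 10^-3 = 6.87 × 10^-2 M
Ka = [H+][A-]/[HA] = (5.25 × 10^-3)² / 6.87 × 10^-2 = 4.01 × 10^-4
pKa = -log(4.01 × 10^-4) = 3.40

pKa = 3.40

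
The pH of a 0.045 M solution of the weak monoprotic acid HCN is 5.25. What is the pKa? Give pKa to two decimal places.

pKa = 9.15

[H+] = 10^(-5.25) = 5.62 × 10^-6 M
At equilibrium [HA] = 0.045 − 5.62 × 10^-6 = 4.50 × 10^-2 M
Ka = [H+][A-]/[HA] = (5.62 × 10^-6)² / 4.50 × 10^-2 = 7.02 × 10^-10
pKa = -log(7.02 × 10^-10) = 9.15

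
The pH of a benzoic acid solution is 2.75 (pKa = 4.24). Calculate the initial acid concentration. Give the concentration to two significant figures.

C₀ = 5.7 × 10^-2 M

[H+] = 10^(-2.75) = 1.78 × 10^-3 M = x
Ka = 10^(−4.24) = 5.75 × 10^-5
Ka = x²/(C₀ − x) ⇒ C₀ = x + x²/Ka
C₀ = 1.78 × 10^-3 + (1.78 × 10^-3)²/(5.75 × 10^-5) = 5.69 × 10^-2 M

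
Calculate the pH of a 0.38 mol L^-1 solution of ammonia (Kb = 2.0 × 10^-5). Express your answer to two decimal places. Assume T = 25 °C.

pH = 11.44

NH3 + H2O ⇌ NH4+ + OH-
Kb = [OH-]²/(0.38 − [OH-]) = 2.0 × 10^-5
Assume [OH-] ≪ 0.38: [OH-] ≈ √(2.0 × 10^-5 × 0.38) = 2.76 × 10^-3 M
Check: 0.73% ionized — well under 5%, approximation valid.
pOH = 2.56, so pH = 14.00 − pOH = 11.44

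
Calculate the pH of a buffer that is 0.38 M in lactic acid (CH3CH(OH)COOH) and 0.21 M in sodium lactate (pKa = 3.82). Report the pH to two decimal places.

pH = pKa + log([A⁻]/[HA]) = 3.82 + log(0.21/0.38)
pH = 3.82 + (-0.258) = 3.56

pH = 3.56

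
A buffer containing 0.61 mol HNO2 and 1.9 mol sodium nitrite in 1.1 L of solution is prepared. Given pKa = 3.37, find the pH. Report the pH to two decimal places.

pH = 3.86

Henderson–Hasselbalch: pH = pKa + log([NO2-]/[HNO2]) = 3.37 + log(1.9/0.61)
pH = 3.37 + (+0.493) = 3.86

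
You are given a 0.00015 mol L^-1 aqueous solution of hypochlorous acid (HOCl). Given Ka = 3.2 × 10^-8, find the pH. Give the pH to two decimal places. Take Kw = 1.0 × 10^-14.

pH = 5.66

HOCl ⇌ OCl- + H+
Ka = x²/(0.00015 − x) = 3.2 × 10^-8
Assume x ≪ 0.00015: x ≈ √(3.2 × 10^-8 × 0.00015) = 2.19 × 10^-6 M
(x/C₀ = 1.5% < 5%, so the approximation holds.)
pH = −log(2.19 × 10^-6) = 5.66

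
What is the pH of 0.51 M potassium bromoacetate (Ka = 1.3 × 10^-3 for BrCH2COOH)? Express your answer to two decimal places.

BrCH2COO- is the conjugate base of the weak acid BrCH2COOH.
Kb = Kw/Ka = 1.0×10^-14 / 1.3 × 10^-3 = 7.69 × 10^-12
From the ICE table, Kb = [OH-]²/(0.51 − [OH-]) = 7.69 × 10^-12.
Since Kb ≪ C₀, [OH-] ≈ √(Kb·C₀) = 1.98 × 10^-6 M.
Check: 0.00039% ionized — well under 5%, approximation valid.
pOH = −log(1.98 × 10^-6) = 5.70; pH = 14.00 − 5.70 = 8.30

pH = 8.30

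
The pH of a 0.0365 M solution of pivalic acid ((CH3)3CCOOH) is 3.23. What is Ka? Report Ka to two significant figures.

[H+] = 10^(-3.23) = 5.89 × 10^-4 M
At equilibrium [HA] = 0.0365 − 5.89 × 10^-4 = 3.59 × 10^-2 M
Ka = [H+][A-]/[HA] = (5.89 × 10^-4)² / 3.59 × 10^-2 = 9.7 × 10^-6

Ka = 9.7 × 10^-6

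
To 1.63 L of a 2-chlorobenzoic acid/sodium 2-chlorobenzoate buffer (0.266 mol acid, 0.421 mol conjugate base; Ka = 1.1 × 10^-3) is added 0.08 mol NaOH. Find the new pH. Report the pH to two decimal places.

OH- converts ClC6H4COOH to ClC6H4COO-: ClC6H4COOH → 0.186 mol, ClC6H4COO- → 0.501 mol.
pKa = −log(1.1 × 10^-3) = 2.959
Henderson–Hasselbalch with mole ratio 0.501/0.186: pH = 2.959 + (+0.430)

pH = 3.39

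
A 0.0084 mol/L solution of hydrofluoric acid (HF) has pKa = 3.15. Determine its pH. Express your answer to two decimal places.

HF ⇌ F- + H+
Ka = 10^(−3.15) = 7.08 × 10^-4
From the ICE table, Ka = x²/(0.0084 − x) = 7.08 × 10^-4.
The 5% rule fails; solving x² + Ka·x − Ka·C₀ = 0 exactly:
x = (−Ka + √(Ka² + 4·Ka·C₀))/2 = 2.11 × 10^-3 M
pH = −log(2.11 × 10^-3) = 2.68

pH = 2.68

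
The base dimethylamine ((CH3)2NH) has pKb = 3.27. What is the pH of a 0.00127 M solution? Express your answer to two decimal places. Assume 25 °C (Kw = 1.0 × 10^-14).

(CH3)2NH + H2O ⇌ (CH3)2NH2+ + OH-
Kb = 10^(−3.27) = 5.37 × 10^-4
Let x = [OH-] at equilibrium. Kb = x²/(0.00127 − x).
x is not negligible relative to C₀; solve x² + 0.000537·x − 6.82e-07 = 0.
x = (−Kb + √(Kb² + 4·Kb·C₀))/2 = 6.00 × 10^-4 M
pOH = −log(6.00 × 10^-4) = 3.22; pH = 14.00 − 3.22 = 10.78

pH = 10.78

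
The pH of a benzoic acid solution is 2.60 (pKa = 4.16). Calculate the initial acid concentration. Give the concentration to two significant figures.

C₀ = 9.4 × 10^-2 M

[H+] = 10^(-2.60) = 2.51 × 10^-3 M = x
Ka = 10^(−4.16) = 6.92 × 10^-5
Ka = x²/(C₀ − x) ⇒ C₀ = x + x²/Ka
C₀ = 2.51 × 10^-3 + (2.51 × 10^-3)²/(6.92 × 10^-5) = 9.36 × 10^-2 M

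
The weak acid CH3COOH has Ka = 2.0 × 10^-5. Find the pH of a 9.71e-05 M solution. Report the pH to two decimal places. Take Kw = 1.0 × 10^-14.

CH3COOH ⇌ CH3COO- + H+
Ka = [H+]²/(9.71e-05 − [H+]) = 2.0 × 10^-5
Here C₀/Ka ≈ 4.85, so the small-[H+] approximation fails. Use the quadratic:
[H+] = [−2e-05 + √(2e-05² + 7.77e-09)]/2 = 3.52 × 10^-5 M
pH = −log(3.52 × 10^-5) = 4.45

pH = 4.45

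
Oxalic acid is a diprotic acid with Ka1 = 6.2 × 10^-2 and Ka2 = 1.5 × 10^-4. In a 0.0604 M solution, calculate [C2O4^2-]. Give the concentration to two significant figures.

1.5 × 10^-4 M

First ionization gives [H+] ≈ [HC2O4-] = 3.76 × 10^-2 M.
Second step: Ka2 = [H+][C2O4^2-]/[HC2O4-] ≈ [C2O4^2-] (since [H+] ≈ [HC2O4-]).
So [C2O4^2-] ≈ Ka2.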